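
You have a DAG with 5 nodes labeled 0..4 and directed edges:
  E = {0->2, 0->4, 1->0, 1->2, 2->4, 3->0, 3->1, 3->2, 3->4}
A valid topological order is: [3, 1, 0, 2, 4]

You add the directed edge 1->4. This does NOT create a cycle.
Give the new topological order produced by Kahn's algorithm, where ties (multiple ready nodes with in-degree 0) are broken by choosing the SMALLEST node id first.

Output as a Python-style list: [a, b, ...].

Old toposort: [3, 1, 0, 2, 4]
Added edge: 1->4
Position of 1 (1) < position of 4 (4). Old order still valid.
Run Kahn's algorithm (break ties by smallest node id):
  initial in-degrees: [2, 1, 3, 0, 4]
  ready (indeg=0): [3]
  pop 3: indeg[0]->1; indeg[1]->0; indeg[2]->2; indeg[4]->3 | ready=[1] | order so far=[3]
  pop 1: indeg[0]->0; indeg[2]->1; indeg[4]->2 | ready=[0] | order so far=[3, 1]
  pop 0: indeg[2]->0; indeg[4]->1 | ready=[2] | order so far=[3, 1, 0]
  pop 2: indeg[4]->0 | ready=[4] | order so far=[3, 1, 0, 2]
  pop 4: no out-edges | ready=[] | order so far=[3, 1, 0, 2, 4]
  Result: [3, 1, 0, 2, 4]

Answer: [3, 1, 0, 2, 4]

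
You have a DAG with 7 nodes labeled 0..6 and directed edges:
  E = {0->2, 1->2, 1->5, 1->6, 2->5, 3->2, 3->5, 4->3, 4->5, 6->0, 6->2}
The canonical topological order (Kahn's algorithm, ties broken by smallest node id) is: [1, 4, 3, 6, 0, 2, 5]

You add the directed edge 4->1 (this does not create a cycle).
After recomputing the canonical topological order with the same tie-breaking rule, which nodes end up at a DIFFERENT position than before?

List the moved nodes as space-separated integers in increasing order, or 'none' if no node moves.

Answer: 1 4

Derivation:
Old toposort: [1, 4, 3, 6, 0, 2, 5]
Added edge 4->1
Recompute Kahn (smallest-id tiebreak):
  initial in-degrees: [1, 1, 4, 1, 0, 4, 1]
  ready (indeg=0): [4]
  pop 4: indeg[1]->0; indeg[3]->0; indeg[5]->3 | ready=[1, 3] | order so far=[4]
  pop 1: indeg[2]->3; indeg[5]->2; indeg[6]->0 | ready=[3, 6] | order so far=[4, 1]
  pop 3: indeg[2]->2; indeg[5]->1 | ready=[6] | order so far=[4, 1, 3]
  pop 6: indeg[0]->0; indeg[2]->1 | ready=[0] | order so far=[4, 1, 3, 6]
  pop 0: indeg[2]->0 | ready=[2] | order so far=[4, 1, 3, 6, 0]
  pop 2: indeg[5]->0 | ready=[5] | order so far=[4, 1, 3, 6, 0, 2]
  pop 5: no out-edges | ready=[] | order so far=[4, 1, 3, 6, 0, 2, 5]
New canonical toposort: [4, 1, 3, 6, 0, 2, 5]
Compare positions:
  Node 0: index 4 -> 4 (same)
  Node 1: index 0 -> 1 (moved)
  Node 2: index 5 -> 5 (same)
  Node 3: index 2 -> 2 (same)
  Node 4: index 1 -> 0 (moved)
  Node 5: index 6 -> 6 (same)
  Node 6: index 3 -> 3 (same)
Nodes that changed position: 1 4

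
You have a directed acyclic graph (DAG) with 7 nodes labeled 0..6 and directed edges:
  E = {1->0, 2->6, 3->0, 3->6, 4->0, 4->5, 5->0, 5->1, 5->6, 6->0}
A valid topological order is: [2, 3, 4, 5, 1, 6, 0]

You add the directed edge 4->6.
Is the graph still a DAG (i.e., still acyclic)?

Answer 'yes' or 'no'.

Given toposort: [2, 3, 4, 5, 1, 6, 0]
Position of 4: index 2; position of 6: index 5
New edge 4->6: forward
Forward edge: respects the existing order. Still a DAG, same toposort still valid.
Still a DAG? yes

Answer: yes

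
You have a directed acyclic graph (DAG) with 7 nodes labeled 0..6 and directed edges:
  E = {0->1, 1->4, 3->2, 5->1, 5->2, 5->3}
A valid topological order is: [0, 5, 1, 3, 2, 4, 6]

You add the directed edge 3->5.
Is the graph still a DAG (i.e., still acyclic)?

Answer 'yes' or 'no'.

Given toposort: [0, 5, 1, 3, 2, 4, 6]
Position of 3: index 3; position of 5: index 1
New edge 3->5: backward (u after v in old order)
Backward edge: old toposort is now invalid. Check if this creates a cycle.
Does 5 already reach 3? Reachable from 5: [1, 2, 3, 4, 5]. YES -> cycle!
Still a DAG? no

Answer: no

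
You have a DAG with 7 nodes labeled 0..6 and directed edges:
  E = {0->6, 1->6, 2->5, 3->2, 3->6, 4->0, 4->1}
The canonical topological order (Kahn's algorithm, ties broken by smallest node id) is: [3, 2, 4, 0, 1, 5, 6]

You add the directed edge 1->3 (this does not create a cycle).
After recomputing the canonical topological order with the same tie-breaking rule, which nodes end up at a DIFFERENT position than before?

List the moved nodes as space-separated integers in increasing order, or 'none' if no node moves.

Old toposort: [3, 2, 4, 0, 1, 5, 6]
Added edge 1->3
Recompute Kahn (smallest-id tiebreak):
  initial in-degrees: [1, 1, 1, 1, 0, 1, 3]
  ready (indeg=0): [4]
  pop 4: indeg[0]->0; indeg[1]->0 | ready=[0, 1] | order so far=[4]
  pop 0: indeg[6]->2 | ready=[1] | order so far=[4, 0]
  pop 1: indeg[3]->0; indeg[6]->1 | ready=[3] | order so far=[4, 0, 1]
  pop 3: indeg[2]->0; indeg[6]->0 | ready=[2, 6] | order so far=[4, 0, 1, 3]
  pop 2: indeg[5]->0 | ready=[5, 6] | order so far=[4, 0, 1, 3, 2]
  pop 5: no out-edges | ready=[6] | order so far=[4, 0, 1, 3, 2, 5]
  pop 6: no out-edges | ready=[] | order so far=[4, 0, 1, 3, 2, 5, 6]
New canonical toposort: [4, 0, 1, 3, 2, 5, 6]
Compare positions:
  Node 0: index 3 -> 1 (moved)
  Node 1: index 4 -> 2 (moved)
  Node 2: index 1 -> 4 (moved)
  Node 3: index 0 -> 3 (moved)
  Node 4: index 2 -> 0 (moved)
  Node 5: index 5 -> 5 (same)
  Node 6: index 6 -> 6 (same)
Nodes that changed position: 0 1 2 3 4

Answer: 0 1 2 3 4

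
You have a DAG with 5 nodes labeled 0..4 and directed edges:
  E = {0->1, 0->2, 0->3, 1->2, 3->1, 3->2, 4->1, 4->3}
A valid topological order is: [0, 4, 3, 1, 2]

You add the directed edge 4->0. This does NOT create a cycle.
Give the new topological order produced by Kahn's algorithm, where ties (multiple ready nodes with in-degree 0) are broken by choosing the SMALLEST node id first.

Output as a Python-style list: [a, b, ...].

Old toposort: [0, 4, 3, 1, 2]
Added edge: 4->0
Position of 4 (1) > position of 0 (0). Must reorder: 4 must now come before 0.
Run Kahn's algorithm (break ties by smallest node id):
  initial in-degrees: [1, 3, 3, 2, 0]
  ready (indeg=0): [4]
  pop 4: indeg[0]->0; indeg[1]->2; indeg[3]->1 | ready=[0] | order so far=[4]
  pop 0: indeg[1]->1; indeg[2]->2; indeg[3]->0 | ready=[3] | order so far=[4, 0]
  pop 3: indeg[1]->0; indeg[2]->1 | ready=[1] | order so far=[4, 0, 3]
  pop 1: indeg[2]->0 | ready=[2] | order so far=[4, 0, 3, 1]
  pop 2: no out-edges | ready=[] | order so far=[4, 0, 3, 1, 2]
  Result: [4, 0, 3, 1, 2]

Answer: [4, 0, 3, 1, 2]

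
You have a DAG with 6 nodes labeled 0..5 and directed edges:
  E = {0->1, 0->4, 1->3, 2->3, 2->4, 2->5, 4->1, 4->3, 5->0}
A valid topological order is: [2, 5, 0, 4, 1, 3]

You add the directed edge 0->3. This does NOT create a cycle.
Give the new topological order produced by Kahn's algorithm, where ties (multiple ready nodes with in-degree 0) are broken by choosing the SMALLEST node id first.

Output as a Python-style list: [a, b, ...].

Old toposort: [2, 5, 0, 4, 1, 3]
Added edge: 0->3
Position of 0 (2) < position of 3 (5). Old order still valid.
Run Kahn's algorithm (break ties by smallest node id):
  initial in-degrees: [1, 2, 0, 4, 2, 1]
  ready (indeg=0): [2]
  pop 2: indeg[3]->3; indeg[4]->1; indeg[5]->0 | ready=[5] | order so far=[2]
  pop 5: indeg[0]->0 | ready=[0] | order so far=[2, 5]
  pop 0: indeg[1]->1; indeg[3]->2; indeg[4]->0 | ready=[4] | order so far=[2, 5, 0]
  pop 4: indeg[1]->0; indeg[3]->1 | ready=[1] | order so far=[2, 5, 0, 4]
  pop 1: indeg[3]->0 | ready=[3] | order so far=[2, 5, 0, 4, 1]
  pop 3: no out-edges | ready=[] | order so far=[2, 5, 0, 4, 1, 3]
  Result: [2, 5, 0, 4, 1, 3]

Answer: [2, 5, 0, 4, 1, 3]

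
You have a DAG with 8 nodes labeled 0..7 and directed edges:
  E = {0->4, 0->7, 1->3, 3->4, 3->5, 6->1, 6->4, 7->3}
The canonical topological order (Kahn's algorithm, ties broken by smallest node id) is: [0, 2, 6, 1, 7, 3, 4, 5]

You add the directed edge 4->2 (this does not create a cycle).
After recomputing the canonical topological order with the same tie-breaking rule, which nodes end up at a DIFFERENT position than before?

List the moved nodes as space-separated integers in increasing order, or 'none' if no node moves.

Answer: 1 2 3 4 6 7

Derivation:
Old toposort: [0, 2, 6, 1, 7, 3, 4, 5]
Added edge 4->2
Recompute Kahn (smallest-id tiebreak):
  initial in-degrees: [0, 1, 1, 2, 3, 1, 0, 1]
  ready (indeg=0): [0, 6]
  pop 0: indeg[4]->2; indeg[7]->0 | ready=[6, 7] | order so far=[0]
  pop 6: indeg[1]->0; indeg[4]->1 | ready=[1, 7] | order so far=[0, 6]
  pop 1: indeg[3]->1 | ready=[7] | order so far=[0, 6, 1]
  pop 7: indeg[3]->0 | ready=[3] | order so far=[0, 6, 1, 7]
  pop 3: indeg[4]->0; indeg[5]->0 | ready=[4, 5] | order so far=[0, 6, 1, 7, 3]
  pop 4: indeg[2]->0 | ready=[2, 5] | order so far=[0, 6, 1, 7, 3, 4]
  pop 2: no out-edges | ready=[5] | order so far=[0, 6, 1, 7, 3, 4, 2]
  pop 5: no out-edges | ready=[] | order so far=[0, 6, 1, 7, 3, 4, 2, 5]
New canonical toposort: [0, 6, 1, 7, 3, 4, 2, 5]
Compare positions:
  Node 0: index 0 -> 0 (same)
  Node 1: index 3 -> 2 (moved)
  Node 2: index 1 -> 6 (moved)
  Node 3: index 5 -> 4 (moved)
  Node 4: index 6 -> 5 (moved)
  Node 5: index 7 -> 7 (same)
  Node 6: index 2 -> 1 (moved)
  Node 7: index 4 -> 3 (moved)
Nodes that changed position: 1 2 3 4 6 7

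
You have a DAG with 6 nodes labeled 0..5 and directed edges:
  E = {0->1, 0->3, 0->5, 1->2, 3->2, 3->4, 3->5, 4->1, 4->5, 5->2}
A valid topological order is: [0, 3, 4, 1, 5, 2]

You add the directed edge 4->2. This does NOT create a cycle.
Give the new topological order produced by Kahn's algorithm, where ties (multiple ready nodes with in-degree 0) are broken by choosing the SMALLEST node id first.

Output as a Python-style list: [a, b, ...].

Answer: [0, 3, 4, 1, 5, 2]

Derivation:
Old toposort: [0, 3, 4, 1, 5, 2]
Added edge: 4->2
Position of 4 (2) < position of 2 (5). Old order still valid.
Run Kahn's algorithm (break ties by smallest node id):
  initial in-degrees: [0, 2, 4, 1, 1, 3]
  ready (indeg=0): [0]
  pop 0: indeg[1]->1; indeg[3]->0; indeg[5]->2 | ready=[3] | order so far=[0]
  pop 3: indeg[2]->3; indeg[4]->0; indeg[5]->1 | ready=[4] | order so far=[0, 3]
  pop 4: indeg[1]->0; indeg[2]->2; indeg[5]->0 | ready=[1, 5] | order so far=[0, 3, 4]
  pop 1: indeg[2]->1 | ready=[5] | order so far=[0, 3, 4, 1]
  pop 5: indeg[2]->0 | ready=[2] | order so far=[0, 3, 4, 1, 5]
  pop 2: no out-edges | ready=[] | order so far=[0, 3, 4, 1, 5, 2]
  Result: [0, 3, 4, 1, 5, 2]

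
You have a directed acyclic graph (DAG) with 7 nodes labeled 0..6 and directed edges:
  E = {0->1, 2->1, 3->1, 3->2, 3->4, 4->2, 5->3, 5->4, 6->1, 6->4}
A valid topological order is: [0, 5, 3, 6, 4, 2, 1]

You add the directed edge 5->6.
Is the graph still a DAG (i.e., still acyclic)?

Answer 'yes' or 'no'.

Given toposort: [0, 5, 3, 6, 4, 2, 1]
Position of 5: index 1; position of 6: index 3
New edge 5->6: forward
Forward edge: respects the existing order. Still a DAG, same toposort still valid.
Still a DAG? yes

Answer: yes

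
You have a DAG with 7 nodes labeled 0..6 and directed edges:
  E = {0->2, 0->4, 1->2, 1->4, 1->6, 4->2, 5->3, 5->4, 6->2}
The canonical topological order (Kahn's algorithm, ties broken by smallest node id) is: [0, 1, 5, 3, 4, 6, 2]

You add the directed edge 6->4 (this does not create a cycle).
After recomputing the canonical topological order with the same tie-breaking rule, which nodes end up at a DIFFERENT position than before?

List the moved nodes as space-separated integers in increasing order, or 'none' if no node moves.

Old toposort: [0, 1, 5, 3, 4, 6, 2]
Added edge 6->4
Recompute Kahn (smallest-id tiebreak):
  initial in-degrees: [0, 0, 4, 1, 4, 0, 1]
  ready (indeg=0): [0, 1, 5]
  pop 0: indeg[2]->3; indeg[4]->3 | ready=[1, 5] | order so far=[0]
  pop 1: indeg[2]->2; indeg[4]->2; indeg[6]->0 | ready=[5, 6] | order so far=[0, 1]
  pop 5: indeg[3]->0; indeg[4]->1 | ready=[3, 6] | order so far=[0, 1, 5]
  pop 3: no out-edges | ready=[6] | order so far=[0, 1, 5, 3]
  pop 6: indeg[2]->1; indeg[4]->0 | ready=[4] | order so far=[0, 1, 5, 3, 6]
  pop 4: indeg[2]->0 | ready=[2] | order so far=[0, 1, 5, 3, 6, 4]
  pop 2: no out-edges | ready=[] | order so far=[0, 1, 5, 3, 6, 4, 2]
New canonical toposort: [0, 1, 5, 3, 6, 4, 2]
Compare positions:
  Node 0: index 0 -> 0 (same)
  Node 1: index 1 -> 1 (same)
  Node 2: index 6 -> 6 (same)
  Node 3: index 3 -> 3 (same)
  Node 4: index 4 -> 5 (moved)
  Node 5: index 2 -> 2 (same)
  Node 6: index 5 -> 4 (moved)
Nodes that changed position: 4 6

Answer: 4 6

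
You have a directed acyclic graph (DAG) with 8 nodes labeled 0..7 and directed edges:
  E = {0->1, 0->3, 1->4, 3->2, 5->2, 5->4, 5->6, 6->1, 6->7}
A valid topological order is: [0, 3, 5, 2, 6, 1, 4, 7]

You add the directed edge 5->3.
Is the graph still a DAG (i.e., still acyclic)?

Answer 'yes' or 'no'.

Answer: yes

Derivation:
Given toposort: [0, 3, 5, 2, 6, 1, 4, 7]
Position of 5: index 2; position of 3: index 1
New edge 5->3: backward (u after v in old order)
Backward edge: old toposort is now invalid. Check if this creates a cycle.
Does 3 already reach 5? Reachable from 3: [2, 3]. NO -> still a DAG (reorder needed).
Still a DAG? yes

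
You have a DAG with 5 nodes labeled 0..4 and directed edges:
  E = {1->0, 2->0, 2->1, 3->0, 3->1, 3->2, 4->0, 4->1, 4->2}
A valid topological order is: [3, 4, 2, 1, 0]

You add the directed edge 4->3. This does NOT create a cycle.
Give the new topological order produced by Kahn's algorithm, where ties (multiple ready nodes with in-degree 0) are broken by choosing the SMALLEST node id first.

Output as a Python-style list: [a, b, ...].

Old toposort: [3, 4, 2, 1, 0]
Added edge: 4->3
Position of 4 (1) > position of 3 (0). Must reorder: 4 must now come before 3.
Run Kahn's algorithm (break ties by smallest node id):
  initial in-degrees: [4, 3, 2, 1, 0]
  ready (indeg=0): [4]
  pop 4: indeg[0]->3; indeg[1]->2; indeg[2]->1; indeg[3]->0 | ready=[3] | order so far=[4]
  pop 3: indeg[0]->2; indeg[1]->1; indeg[2]->0 | ready=[2] | order so far=[4, 3]
  pop 2: indeg[0]->1; indeg[1]->0 | ready=[1] | order so far=[4, 3, 2]
  pop 1: indeg[0]->0 | ready=[0] | order so far=[4, 3, 2, 1]
  pop 0: no out-edges | ready=[] | order so far=[4, 3, 2, 1, 0]
  Result: [4, 3, 2, 1, 0]

Answer: [4, 3, 2, 1, 0]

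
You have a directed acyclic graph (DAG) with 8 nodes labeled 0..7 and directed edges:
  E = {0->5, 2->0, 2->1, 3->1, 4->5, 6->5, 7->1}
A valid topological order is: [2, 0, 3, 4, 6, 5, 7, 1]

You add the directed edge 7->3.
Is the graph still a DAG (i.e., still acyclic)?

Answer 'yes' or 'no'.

Given toposort: [2, 0, 3, 4, 6, 5, 7, 1]
Position of 7: index 6; position of 3: index 2
New edge 7->3: backward (u after v in old order)
Backward edge: old toposort is now invalid. Check if this creates a cycle.
Does 3 already reach 7? Reachable from 3: [1, 3]. NO -> still a DAG (reorder needed).
Still a DAG? yes

Answer: yes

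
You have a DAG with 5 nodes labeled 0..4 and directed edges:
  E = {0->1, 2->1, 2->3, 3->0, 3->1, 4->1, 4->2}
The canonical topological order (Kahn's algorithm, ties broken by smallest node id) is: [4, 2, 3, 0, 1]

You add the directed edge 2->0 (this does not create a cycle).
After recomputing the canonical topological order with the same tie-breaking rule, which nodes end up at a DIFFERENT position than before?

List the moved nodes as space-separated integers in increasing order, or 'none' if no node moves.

Old toposort: [4, 2, 3, 0, 1]
Added edge 2->0
Recompute Kahn (smallest-id tiebreak):
  initial in-degrees: [2, 4, 1, 1, 0]
  ready (indeg=0): [4]
  pop 4: indeg[1]->3; indeg[2]->0 | ready=[2] | order so far=[4]
  pop 2: indeg[0]->1; indeg[1]->2; indeg[3]->0 | ready=[3] | order so far=[4, 2]
  pop 3: indeg[0]->0; indeg[1]->1 | ready=[0] | order so far=[4, 2, 3]
  pop 0: indeg[1]->0 | ready=[1] | order so far=[4, 2, 3, 0]
  pop 1: no out-edges | ready=[] | order so far=[4, 2, 3, 0, 1]
New canonical toposort: [4, 2, 3, 0, 1]
Compare positions:
  Node 0: index 3 -> 3 (same)
  Node 1: index 4 -> 4 (same)
  Node 2: index 1 -> 1 (same)
  Node 3: index 2 -> 2 (same)
  Node 4: index 0 -> 0 (same)
Nodes that changed position: none

Answer: none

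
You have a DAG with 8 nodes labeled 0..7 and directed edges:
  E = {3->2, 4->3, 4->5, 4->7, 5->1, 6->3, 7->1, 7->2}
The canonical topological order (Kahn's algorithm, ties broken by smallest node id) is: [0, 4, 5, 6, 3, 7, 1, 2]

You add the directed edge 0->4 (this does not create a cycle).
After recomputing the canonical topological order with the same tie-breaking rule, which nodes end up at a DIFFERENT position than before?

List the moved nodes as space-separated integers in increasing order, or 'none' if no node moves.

Answer: none

Derivation:
Old toposort: [0, 4, 5, 6, 3, 7, 1, 2]
Added edge 0->4
Recompute Kahn (smallest-id tiebreak):
  initial in-degrees: [0, 2, 2, 2, 1, 1, 0, 1]
  ready (indeg=0): [0, 6]
  pop 0: indeg[4]->0 | ready=[4, 6] | order so far=[0]
  pop 4: indeg[3]->1; indeg[5]->0; indeg[7]->0 | ready=[5, 6, 7] | order so far=[0, 4]
  pop 5: indeg[1]->1 | ready=[6, 7] | order so far=[0, 4, 5]
  pop 6: indeg[3]->0 | ready=[3, 7] | order so far=[0, 4, 5, 6]
  pop 3: indeg[2]->1 | ready=[7] | order so far=[0, 4, 5, 6, 3]
  pop 7: indeg[1]->0; indeg[2]->0 | ready=[1, 2] | order so far=[0, 4, 5, 6, 3, 7]
  pop 1: no out-edges | ready=[2] | order so far=[0, 4, 5, 6, 3, 7, 1]
  pop 2: no out-edges | ready=[] | order so far=[0, 4, 5, 6, 3, 7, 1, 2]
New canonical toposort: [0, 4, 5, 6, 3, 7, 1, 2]
Compare positions:
  Node 0: index 0 -> 0 (same)
  Node 1: index 6 -> 6 (same)
  Node 2: index 7 -> 7 (same)
  Node 3: index 4 -> 4 (same)
  Node 4: index 1 -> 1 (same)
  Node 5: index 2 -> 2 (same)
  Node 6: index 3 -> 3 (same)
  Node 7: index 5 -> 5 (same)
Nodes that changed position: none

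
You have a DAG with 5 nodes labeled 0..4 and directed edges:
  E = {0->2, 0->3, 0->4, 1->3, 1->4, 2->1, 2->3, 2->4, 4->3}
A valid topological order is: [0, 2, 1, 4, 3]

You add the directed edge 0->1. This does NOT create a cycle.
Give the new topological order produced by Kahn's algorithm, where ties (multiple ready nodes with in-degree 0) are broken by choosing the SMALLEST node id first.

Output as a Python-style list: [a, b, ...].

Old toposort: [0, 2, 1, 4, 3]
Added edge: 0->1
Position of 0 (0) < position of 1 (2). Old order still valid.
Run Kahn's algorithm (break ties by smallest node id):
  initial in-degrees: [0, 2, 1, 4, 3]
  ready (indeg=0): [0]
  pop 0: indeg[1]->1; indeg[2]->0; indeg[3]->3; indeg[4]->2 | ready=[2] | order so far=[0]
  pop 2: indeg[1]->0; indeg[3]->2; indeg[4]->1 | ready=[1] | order so far=[0, 2]
  pop 1: indeg[3]->1; indeg[4]->0 | ready=[4] | order so far=[0, 2, 1]
  pop 4: indeg[3]->0 | ready=[3] | order so far=[0, 2, 1, 4]
  pop 3: no out-edges | ready=[] | order so far=[0, 2, 1, 4, 3]
  Result: [0, 2, 1, 4, 3]

Answer: [0, 2, 1, 4, 3]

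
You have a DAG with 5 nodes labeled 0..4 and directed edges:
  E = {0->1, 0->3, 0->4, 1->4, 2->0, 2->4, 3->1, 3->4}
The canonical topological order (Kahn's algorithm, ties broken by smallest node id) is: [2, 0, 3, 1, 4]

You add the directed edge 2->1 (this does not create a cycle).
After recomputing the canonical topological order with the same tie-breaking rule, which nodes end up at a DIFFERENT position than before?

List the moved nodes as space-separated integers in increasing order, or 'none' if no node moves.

Old toposort: [2, 0, 3, 1, 4]
Added edge 2->1
Recompute Kahn (smallest-id tiebreak):
  initial in-degrees: [1, 3, 0, 1, 4]
  ready (indeg=0): [2]
  pop 2: indeg[0]->0; indeg[1]->2; indeg[4]->3 | ready=[0] | order so far=[2]
  pop 0: indeg[1]->1; indeg[3]->0; indeg[4]->2 | ready=[3] | order so far=[2, 0]
  pop 3: indeg[1]->0; indeg[4]->1 | ready=[1] | order so far=[2, 0, 3]
  pop 1: indeg[4]->0 | ready=[4] | order so far=[2, 0, 3, 1]
  pop 4: no out-edges | ready=[] | order so far=[2, 0, 3, 1, 4]
New canonical toposort: [2, 0, 3, 1, 4]
Compare positions:
  Node 0: index 1 -> 1 (same)
  Node 1: index 3 -> 3 (same)
  Node 2: index 0 -> 0 (same)
  Node 3: index 2 -> 2 (same)
  Node 4: index 4 -> 4 (same)
Nodes that changed position: none

Answer: none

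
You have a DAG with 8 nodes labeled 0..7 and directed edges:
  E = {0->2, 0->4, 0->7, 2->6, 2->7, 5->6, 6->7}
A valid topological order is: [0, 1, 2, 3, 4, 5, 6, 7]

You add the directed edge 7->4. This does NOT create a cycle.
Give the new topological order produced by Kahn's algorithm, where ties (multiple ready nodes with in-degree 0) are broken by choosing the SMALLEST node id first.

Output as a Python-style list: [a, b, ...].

Answer: [0, 1, 2, 3, 5, 6, 7, 4]

Derivation:
Old toposort: [0, 1, 2, 3, 4, 5, 6, 7]
Added edge: 7->4
Position of 7 (7) > position of 4 (4). Must reorder: 7 must now come before 4.
Run Kahn's algorithm (break ties by smallest node id):
  initial in-degrees: [0, 0, 1, 0, 2, 0, 2, 3]
  ready (indeg=0): [0, 1, 3, 5]
  pop 0: indeg[2]->0; indeg[4]->1; indeg[7]->2 | ready=[1, 2, 3, 5] | order so far=[0]
  pop 1: no out-edges | ready=[2, 3, 5] | order so far=[0, 1]
  pop 2: indeg[6]->1; indeg[7]->1 | ready=[3, 5] | order so far=[0, 1, 2]
  pop 3: no out-edges | ready=[5] | order so far=[0, 1, 2, 3]
  pop 5: indeg[6]->0 | ready=[6] | order so far=[0, 1, 2, 3, 5]
  pop 6: indeg[7]->0 | ready=[7] | order so far=[0, 1, 2, 3, 5, 6]
  pop 7: indeg[4]->0 | ready=[4] | order so far=[0, 1, 2, 3, 5, 6, 7]
  pop 4: no out-edges | ready=[] | order so far=[0, 1, 2, 3, 5, 6, 7, 4]
  Result: [0, 1, 2, 3, 5, 6, 7, 4]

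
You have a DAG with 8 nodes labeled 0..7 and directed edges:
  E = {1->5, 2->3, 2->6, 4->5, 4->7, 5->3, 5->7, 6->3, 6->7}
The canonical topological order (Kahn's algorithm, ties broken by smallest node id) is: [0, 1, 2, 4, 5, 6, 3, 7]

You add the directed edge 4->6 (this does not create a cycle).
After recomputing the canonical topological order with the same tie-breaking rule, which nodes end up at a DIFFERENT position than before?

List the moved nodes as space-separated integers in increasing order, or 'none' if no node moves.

Answer: none

Derivation:
Old toposort: [0, 1, 2, 4, 5, 6, 3, 7]
Added edge 4->6
Recompute Kahn (smallest-id tiebreak):
  initial in-degrees: [0, 0, 0, 3, 0, 2, 2, 3]
  ready (indeg=0): [0, 1, 2, 4]
  pop 0: no out-edges | ready=[1, 2, 4] | order so far=[0]
  pop 1: indeg[5]->1 | ready=[2, 4] | order so far=[0, 1]
  pop 2: indeg[3]->2; indeg[6]->1 | ready=[4] | order so far=[0, 1, 2]
  pop 4: indeg[5]->0; indeg[6]->0; indeg[7]->2 | ready=[5, 6] | order so far=[0, 1, 2, 4]
  pop 5: indeg[3]->1; indeg[7]->1 | ready=[6] | order so far=[0, 1, 2, 4, 5]
  pop 6: indeg[3]->0; indeg[7]->0 | ready=[3, 7] | order so far=[0, 1, 2, 4, 5, 6]
  pop 3: no out-edges | ready=[7] | order so far=[0, 1, 2, 4, 5, 6, 3]
  pop 7: no out-edges | ready=[] | order so far=[0, 1, 2, 4, 5, 6, 3, 7]
New canonical toposort: [0, 1, 2, 4, 5, 6, 3, 7]
Compare positions:
  Node 0: index 0 -> 0 (same)
  Node 1: index 1 -> 1 (same)
  Node 2: index 2 -> 2 (same)
  Node 3: index 6 -> 6 (same)
  Node 4: index 3 -> 3 (same)
  Node 5: index 4 -> 4 (same)
  Node 6: index 5 -> 5 (same)
  Node 7: index 7 -> 7 (same)
Nodes that changed position: none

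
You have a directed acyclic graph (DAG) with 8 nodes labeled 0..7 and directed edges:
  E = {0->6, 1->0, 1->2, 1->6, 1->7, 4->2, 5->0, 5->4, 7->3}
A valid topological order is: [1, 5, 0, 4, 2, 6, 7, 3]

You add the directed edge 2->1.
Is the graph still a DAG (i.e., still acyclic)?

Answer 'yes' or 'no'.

Given toposort: [1, 5, 0, 4, 2, 6, 7, 3]
Position of 2: index 4; position of 1: index 0
New edge 2->1: backward (u after v in old order)
Backward edge: old toposort is now invalid. Check if this creates a cycle.
Does 1 already reach 2? Reachable from 1: [0, 1, 2, 3, 6, 7]. YES -> cycle!
Still a DAG? no

Answer: no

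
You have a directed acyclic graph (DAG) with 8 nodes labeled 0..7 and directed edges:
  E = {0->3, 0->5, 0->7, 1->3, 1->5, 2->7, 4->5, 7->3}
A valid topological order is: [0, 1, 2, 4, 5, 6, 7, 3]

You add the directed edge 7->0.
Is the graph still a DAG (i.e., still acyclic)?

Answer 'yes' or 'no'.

Answer: no

Derivation:
Given toposort: [0, 1, 2, 4, 5, 6, 7, 3]
Position of 7: index 6; position of 0: index 0
New edge 7->0: backward (u after v in old order)
Backward edge: old toposort is now invalid. Check if this creates a cycle.
Does 0 already reach 7? Reachable from 0: [0, 3, 5, 7]. YES -> cycle!
Still a DAG? no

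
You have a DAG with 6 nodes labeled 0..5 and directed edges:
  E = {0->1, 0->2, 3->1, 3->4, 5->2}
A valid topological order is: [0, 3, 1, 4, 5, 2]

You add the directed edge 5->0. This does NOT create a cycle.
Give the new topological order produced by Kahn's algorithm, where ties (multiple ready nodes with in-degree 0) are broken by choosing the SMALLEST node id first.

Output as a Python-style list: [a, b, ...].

Answer: [3, 4, 5, 0, 1, 2]

Derivation:
Old toposort: [0, 3, 1, 4, 5, 2]
Added edge: 5->0
Position of 5 (4) > position of 0 (0). Must reorder: 5 must now come before 0.
Run Kahn's algorithm (break ties by smallest node id):
  initial in-degrees: [1, 2, 2, 0, 1, 0]
  ready (indeg=0): [3, 5]
  pop 3: indeg[1]->1; indeg[4]->0 | ready=[4, 5] | order so far=[3]
  pop 4: no out-edges | ready=[5] | order so far=[3, 4]
  pop 5: indeg[0]->0; indeg[2]->1 | ready=[0] | order so far=[3, 4, 5]
  pop 0: indeg[1]->0; indeg[2]->0 | ready=[1, 2] | order so far=[3, 4, 5, 0]
  pop 1: no out-edges | ready=[2] | order so far=[3, 4, 5, 0, 1]
  pop 2: no out-edges | ready=[] | order so far=[3, 4, 5, 0, 1, 2]
  Result: [3, 4, 5, 0, 1, 2]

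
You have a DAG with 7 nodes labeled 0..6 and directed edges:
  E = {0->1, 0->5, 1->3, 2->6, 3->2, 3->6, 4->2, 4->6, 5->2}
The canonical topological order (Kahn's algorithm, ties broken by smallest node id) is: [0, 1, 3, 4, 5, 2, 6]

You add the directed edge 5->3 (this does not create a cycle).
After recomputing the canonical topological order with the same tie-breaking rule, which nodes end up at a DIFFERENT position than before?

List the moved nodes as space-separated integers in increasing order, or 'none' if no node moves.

Answer: 3 4 5

Derivation:
Old toposort: [0, 1, 3, 4, 5, 2, 6]
Added edge 5->3
Recompute Kahn (smallest-id tiebreak):
  initial in-degrees: [0, 1, 3, 2, 0, 1, 3]
  ready (indeg=0): [0, 4]
  pop 0: indeg[1]->0; indeg[5]->0 | ready=[1, 4, 5] | order so far=[0]
  pop 1: indeg[3]->1 | ready=[4, 5] | order so far=[0, 1]
  pop 4: indeg[2]->2; indeg[6]->2 | ready=[5] | order so far=[0, 1, 4]
  pop 5: indeg[2]->1; indeg[3]->0 | ready=[3] | order so far=[0, 1, 4, 5]
  pop 3: indeg[2]->0; indeg[6]->1 | ready=[2] | order so far=[0, 1, 4, 5, 3]
  pop 2: indeg[6]->0 | ready=[6] | order so far=[0, 1, 4, 5, 3, 2]
  pop 6: no out-edges | ready=[] | order so far=[0, 1, 4, 5, 3, 2, 6]
New canonical toposort: [0, 1, 4, 5, 3, 2, 6]
Compare positions:
  Node 0: index 0 -> 0 (same)
  Node 1: index 1 -> 1 (same)
  Node 2: index 5 -> 5 (same)
  Node 3: index 2 -> 4 (moved)
  Node 4: index 3 -> 2 (moved)
  Node 5: index 4 -> 3 (moved)
  Node 6: index 6 -> 6 (same)
Nodes that changed position: 3 4 5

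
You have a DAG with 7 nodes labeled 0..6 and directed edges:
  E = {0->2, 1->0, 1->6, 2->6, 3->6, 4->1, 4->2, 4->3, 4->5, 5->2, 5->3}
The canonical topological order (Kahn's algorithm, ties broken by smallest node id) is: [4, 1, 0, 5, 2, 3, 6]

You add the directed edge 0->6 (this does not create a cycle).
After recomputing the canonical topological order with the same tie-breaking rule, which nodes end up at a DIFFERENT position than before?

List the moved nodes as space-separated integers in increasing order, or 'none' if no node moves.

Answer: none

Derivation:
Old toposort: [4, 1, 0, 5, 2, 3, 6]
Added edge 0->6
Recompute Kahn (smallest-id tiebreak):
  initial in-degrees: [1, 1, 3, 2, 0, 1, 4]
  ready (indeg=0): [4]
  pop 4: indeg[1]->0; indeg[2]->2; indeg[3]->1; indeg[5]->0 | ready=[1, 5] | order so far=[4]
  pop 1: indeg[0]->0; indeg[6]->3 | ready=[0, 5] | order so far=[4, 1]
  pop 0: indeg[2]->1; indeg[6]->2 | ready=[5] | order so far=[4, 1, 0]
  pop 5: indeg[2]->0; indeg[3]->0 | ready=[2, 3] | order so far=[4, 1, 0, 5]
  pop 2: indeg[6]->1 | ready=[3] | order so far=[4, 1, 0, 5, 2]
  pop 3: indeg[6]->0 | ready=[6] | order so far=[4, 1, 0, 5, 2, 3]
  pop 6: no out-edges | ready=[] | order so far=[4, 1, 0, 5, 2, 3, 6]
New canonical toposort: [4, 1, 0, 5, 2, 3, 6]
Compare positions:
  Node 0: index 2 -> 2 (same)
  Node 1: index 1 -> 1 (same)
  Node 2: index 4 -> 4 (same)
  Node 3: index 5 -> 5 (same)
  Node 4: index 0 -> 0 (same)
  Node 5: index 3 -> 3 (same)
  Node 6: index 6 -> 6 (same)
Nodes that changed position: none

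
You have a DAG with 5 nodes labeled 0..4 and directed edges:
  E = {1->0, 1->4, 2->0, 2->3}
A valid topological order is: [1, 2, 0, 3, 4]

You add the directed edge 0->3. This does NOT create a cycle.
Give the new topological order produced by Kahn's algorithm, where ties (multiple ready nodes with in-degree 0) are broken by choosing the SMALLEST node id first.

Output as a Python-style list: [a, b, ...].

Answer: [1, 2, 0, 3, 4]

Derivation:
Old toposort: [1, 2, 0, 3, 4]
Added edge: 0->3
Position of 0 (2) < position of 3 (3). Old order still valid.
Run Kahn's algorithm (break ties by smallest node id):
  initial in-degrees: [2, 0, 0, 2, 1]
  ready (indeg=0): [1, 2]
  pop 1: indeg[0]->1; indeg[4]->0 | ready=[2, 4] | order so far=[1]
  pop 2: indeg[0]->0; indeg[3]->1 | ready=[0, 4] | order so far=[1, 2]
  pop 0: indeg[3]->0 | ready=[3, 4] | order so far=[1, 2, 0]
  pop 3: no out-edges | ready=[4] | order so far=[1, 2, 0, 3]
  pop 4: no out-edges | ready=[] | order so far=[1, 2, 0, 3, 4]
  Result: [1, 2, 0, 3, 4]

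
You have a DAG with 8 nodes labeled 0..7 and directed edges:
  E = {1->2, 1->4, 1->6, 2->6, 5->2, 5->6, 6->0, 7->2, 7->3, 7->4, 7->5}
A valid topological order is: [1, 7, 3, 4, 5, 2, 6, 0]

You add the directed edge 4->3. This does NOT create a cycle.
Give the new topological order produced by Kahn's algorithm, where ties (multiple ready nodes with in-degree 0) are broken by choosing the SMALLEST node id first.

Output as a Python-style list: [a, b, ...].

Answer: [1, 7, 4, 3, 5, 2, 6, 0]

Derivation:
Old toposort: [1, 7, 3, 4, 5, 2, 6, 0]
Added edge: 4->3
Position of 4 (3) > position of 3 (2). Must reorder: 4 must now come before 3.
Run Kahn's algorithm (break ties by smallest node id):
  initial in-degrees: [1, 0, 3, 2, 2, 1, 3, 0]
  ready (indeg=0): [1, 7]
  pop 1: indeg[2]->2; indeg[4]->1; indeg[6]->2 | ready=[7] | order so far=[1]
  pop 7: indeg[2]->1; indeg[3]->1; indeg[4]->0; indeg[5]->0 | ready=[4, 5] | order so far=[1, 7]
  pop 4: indeg[3]->0 | ready=[3, 5] | order so far=[1, 7, 4]
  pop 3: no out-edges | ready=[5] | order so far=[1, 7, 4, 3]
  pop 5: indeg[2]->0; indeg[6]->1 | ready=[2] | order so far=[1, 7, 4, 3, 5]
  pop 2: indeg[6]->0 | ready=[6] | order so far=[1, 7, 4, 3, 5, 2]
  pop 6: indeg[0]->0 | ready=[0] | order so far=[1, 7, 4, 3, 5, 2, 6]
  pop 0: no out-edges | ready=[] | order so far=[1, 7, 4, 3, 5, 2, 6, 0]
  Result: [1, 7, 4, 3, 5, 2, 6, 0]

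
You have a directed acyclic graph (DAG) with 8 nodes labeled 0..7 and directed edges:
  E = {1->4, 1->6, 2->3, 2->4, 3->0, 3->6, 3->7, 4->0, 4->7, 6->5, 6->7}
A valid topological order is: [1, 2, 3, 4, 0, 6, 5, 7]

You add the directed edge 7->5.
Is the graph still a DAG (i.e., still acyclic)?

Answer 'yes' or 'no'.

Answer: yes

Derivation:
Given toposort: [1, 2, 3, 4, 0, 6, 5, 7]
Position of 7: index 7; position of 5: index 6
New edge 7->5: backward (u after v in old order)
Backward edge: old toposort is now invalid. Check if this creates a cycle.
Does 5 already reach 7? Reachable from 5: [5]. NO -> still a DAG (reorder needed).
Still a DAG? yes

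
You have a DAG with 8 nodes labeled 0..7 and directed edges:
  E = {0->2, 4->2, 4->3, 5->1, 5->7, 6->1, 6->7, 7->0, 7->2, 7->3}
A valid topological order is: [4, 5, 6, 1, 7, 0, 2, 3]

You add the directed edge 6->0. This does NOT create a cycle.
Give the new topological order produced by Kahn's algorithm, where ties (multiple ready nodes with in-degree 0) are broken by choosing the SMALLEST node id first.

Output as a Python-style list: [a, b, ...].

Old toposort: [4, 5, 6, 1, 7, 0, 2, 3]
Added edge: 6->0
Position of 6 (2) < position of 0 (5). Old order still valid.
Run Kahn's algorithm (break ties by smallest node id):
  initial in-degrees: [2, 2, 3, 2, 0, 0, 0, 2]
  ready (indeg=0): [4, 5, 6]
  pop 4: indeg[2]->2; indeg[3]->1 | ready=[5, 6] | order so far=[4]
  pop 5: indeg[1]->1; indeg[7]->1 | ready=[6] | order so far=[4, 5]
  pop 6: indeg[0]->1; indeg[1]->0; indeg[7]->0 | ready=[1, 7] | order so far=[4, 5, 6]
  pop 1: no out-edges | ready=[7] | order so far=[4, 5, 6, 1]
  pop 7: indeg[0]->0; indeg[2]->1; indeg[3]->0 | ready=[0, 3] | order so far=[4, 5, 6, 1, 7]
  pop 0: indeg[2]->0 | ready=[2, 3] | order so far=[4, 5, 6, 1, 7, 0]
  pop 2: no out-edges | ready=[3] | order so far=[4, 5, 6, 1, 7, 0, 2]
  pop 3: no out-edges | ready=[] | order so far=[4, 5, 6, 1, 7, 0, 2, 3]
  Result: [4, 5, 6, 1, 7, 0, 2, 3]

Answer: [4, 5, 6, 1, 7, 0, 2, 3]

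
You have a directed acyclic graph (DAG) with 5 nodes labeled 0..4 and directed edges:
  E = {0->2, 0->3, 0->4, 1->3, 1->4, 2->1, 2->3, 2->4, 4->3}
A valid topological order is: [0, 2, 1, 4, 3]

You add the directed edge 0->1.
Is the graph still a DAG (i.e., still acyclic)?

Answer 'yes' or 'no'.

Answer: yes

Derivation:
Given toposort: [0, 2, 1, 4, 3]
Position of 0: index 0; position of 1: index 2
New edge 0->1: forward
Forward edge: respects the existing order. Still a DAG, same toposort still valid.
Still a DAG? yes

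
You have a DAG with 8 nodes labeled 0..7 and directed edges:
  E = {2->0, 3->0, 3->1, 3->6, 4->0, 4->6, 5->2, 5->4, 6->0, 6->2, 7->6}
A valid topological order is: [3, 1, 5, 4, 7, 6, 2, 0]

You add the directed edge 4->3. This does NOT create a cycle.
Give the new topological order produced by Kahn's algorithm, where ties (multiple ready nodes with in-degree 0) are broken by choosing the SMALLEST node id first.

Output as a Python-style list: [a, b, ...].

Old toposort: [3, 1, 5, 4, 7, 6, 2, 0]
Added edge: 4->3
Position of 4 (3) > position of 3 (0). Must reorder: 4 must now come before 3.
Run Kahn's algorithm (break ties by smallest node id):
  initial in-degrees: [4, 1, 2, 1, 1, 0, 3, 0]
  ready (indeg=0): [5, 7]
  pop 5: indeg[2]->1; indeg[4]->0 | ready=[4, 7] | order so far=[5]
  pop 4: indeg[0]->3; indeg[3]->0; indeg[6]->2 | ready=[3, 7] | order so far=[5, 4]
  pop 3: indeg[0]->2; indeg[1]->0; indeg[6]->1 | ready=[1, 7] | order so far=[5, 4, 3]
  pop 1: no out-edges | ready=[7] | order so far=[5, 4, 3, 1]
  pop 7: indeg[6]->0 | ready=[6] | order so far=[5, 4, 3, 1, 7]
  pop 6: indeg[0]->1; indeg[2]->0 | ready=[2] | order so far=[5, 4, 3, 1, 7, 6]
  pop 2: indeg[0]->0 | ready=[0] | order so far=[5, 4, 3, 1, 7, 6, 2]
  pop 0: no out-edges | ready=[] | order so far=[5, 4, 3, 1, 7, 6, 2, 0]
  Result: [5, 4, 3, 1, 7, 6, 2, 0]

Answer: [5, 4, 3, 1, 7, 6, 2, 0]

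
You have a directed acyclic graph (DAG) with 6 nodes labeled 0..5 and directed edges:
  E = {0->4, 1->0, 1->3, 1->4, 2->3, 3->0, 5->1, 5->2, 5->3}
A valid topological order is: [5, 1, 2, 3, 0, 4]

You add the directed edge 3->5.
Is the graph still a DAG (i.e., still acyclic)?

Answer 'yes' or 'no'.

Given toposort: [5, 1, 2, 3, 0, 4]
Position of 3: index 3; position of 5: index 0
New edge 3->5: backward (u after v in old order)
Backward edge: old toposort is now invalid. Check if this creates a cycle.
Does 5 already reach 3? Reachable from 5: [0, 1, 2, 3, 4, 5]. YES -> cycle!
Still a DAG? no

Answer: no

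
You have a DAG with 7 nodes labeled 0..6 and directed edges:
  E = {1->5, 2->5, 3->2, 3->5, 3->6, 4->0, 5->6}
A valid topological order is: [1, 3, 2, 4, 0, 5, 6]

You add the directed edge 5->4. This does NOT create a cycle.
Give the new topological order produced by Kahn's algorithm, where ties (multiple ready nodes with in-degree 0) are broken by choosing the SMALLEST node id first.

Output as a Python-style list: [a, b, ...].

Old toposort: [1, 3, 2, 4, 0, 5, 6]
Added edge: 5->4
Position of 5 (5) > position of 4 (3). Must reorder: 5 must now come before 4.
Run Kahn's algorithm (break ties by smallest node id):
  initial in-degrees: [1, 0, 1, 0, 1, 3, 2]
  ready (indeg=0): [1, 3]
  pop 1: indeg[5]->2 | ready=[3] | order so far=[1]
  pop 3: indeg[2]->0; indeg[5]->1; indeg[6]->1 | ready=[2] | order so far=[1, 3]
  pop 2: indeg[5]->0 | ready=[5] | order so far=[1, 3, 2]
  pop 5: indeg[4]->0; indeg[6]->0 | ready=[4, 6] | order so far=[1, 3, 2, 5]
  pop 4: indeg[0]->0 | ready=[0, 6] | order so far=[1, 3, 2, 5, 4]
  pop 0: no out-edges | ready=[6] | order so far=[1, 3, 2, 5, 4, 0]
  pop 6: no out-edges | ready=[] | order so far=[1, 3, 2, 5, 4, 0, 6]
  Result: [1, 3, 2, 5, 4, 0, 6]

Answer: [1, 3, 2, 5, 4, 0, 6]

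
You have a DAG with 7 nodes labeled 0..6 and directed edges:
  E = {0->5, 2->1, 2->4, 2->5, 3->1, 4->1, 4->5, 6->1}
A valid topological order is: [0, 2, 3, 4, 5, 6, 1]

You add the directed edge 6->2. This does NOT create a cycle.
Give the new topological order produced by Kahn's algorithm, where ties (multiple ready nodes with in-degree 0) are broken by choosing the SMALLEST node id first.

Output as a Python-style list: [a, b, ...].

Old toposort: [0, 2, 3, 4, 5, 6, 1]
Added edge: 6->2
Position of 6 (5) > position of 2 (1). Must reorder: 6 must now come before 2.
Run Kahn's algorithm (break ties by smallest node id):
  initial in-degrees: [0, 4, 1, 0, 1, 3, 0]
  ready (indeg=0): [0, 3, 6]
  pop 0: indeg[5]->2 | ready=[3, 6] | order so far=[0]
  pop 3: indeg[1]->3 | ready=[6] | order so far=[0, 3]
  pop 6: indeg[1]->2; indeg[2]->0 | ready=[2] | order so far=[0, 3, 6]
  pop 2: indeg[1]->1; indeg[4]->0; indeg[5]->1 | ready=[4] | order so far=[0, 3, 6, 2]
  pop 4: indeg[1]->0; indeg[5]->0 | ready=[1, 5] | order so far=[0, 3, 6, 2, 4]
  pop 1: no out-edges | ready=[5] | order so far=[0, 3, 6, 2, 4, 1]
  pop 5: no out-edges | ready=[] | order so far=[0, 3, 6, 2, 4, 1, 5]
  Result: [0, 3, 6, 2, 4, 1, 5]

Answer: [0, 3, 6, 2, 4, 1, 5]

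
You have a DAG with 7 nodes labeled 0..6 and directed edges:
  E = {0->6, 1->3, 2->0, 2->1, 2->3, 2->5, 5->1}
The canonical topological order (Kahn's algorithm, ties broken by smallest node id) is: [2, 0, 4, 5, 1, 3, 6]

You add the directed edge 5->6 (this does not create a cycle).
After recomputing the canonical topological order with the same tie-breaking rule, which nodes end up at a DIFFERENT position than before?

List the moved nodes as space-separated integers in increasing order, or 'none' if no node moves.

Old toposort: [2, 0, 4, 5, 1, 3, 6]
Added edge 5->6
Recompute Kahn (smallest-id tiebreak):
  initial in-degrees: [1, 2, 0, 2, 0, 1, 2]
  ready (indeg=0): [2, 4]
  pop 2: indeg[0]->0; indeg[1]->1; indeg[3]->1; indeg[5]->0 | ready=[0, 4, 5] | order so far=[2]
  pop 0: indeg[6]->1 | ready=[4, 5] | order so far=[2, 0]
  pop 4: no out-edges | ready=[5] | order so far=[2, 0, 4]
  pop 5: indeg[1]->0; indeg[6]->0 | ready=[1, 6] | order so far=[2, 0, 4, 5]
  pop 1: indeg[3]->0 | ready=[3, 6] | order so far=[2, 0, 4, 5, 1]
  pop 3: no out-edges | ready=[6] | order so far=[2, 0, 4, 5, 1, 3]
  pop 6: no out-edges | ready=[] | order so far=[2, 0, 4, 5, 1, 3, 6]
New canonical toposort: [2, 0, 4, 5, 1, 3, 6]
Compare positions:
  Node 0: index 1 -> 1 (same)
  Node 1: index 4 -> 4 (same)
  Node 2: index 0 -> 0 (same)
  Node 3: index 5 -> 5 (same)
  Node 4: index 2 -> 2 (same)
  Node 5: index 3 -> 3 (same)
  Node 6: index 6 -> 6 (same)
Nodes that changed position: none

Answer: none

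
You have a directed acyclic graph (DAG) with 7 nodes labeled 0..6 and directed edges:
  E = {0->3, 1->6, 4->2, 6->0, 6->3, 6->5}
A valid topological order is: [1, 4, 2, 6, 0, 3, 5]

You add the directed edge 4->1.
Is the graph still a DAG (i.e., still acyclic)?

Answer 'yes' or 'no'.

Given toposort: [1, 4, 2, 6, 0, 3, 5]
Position of 4: index 1; position of 1: index 0
New edge 4->1: backward (u after v in old order)
Backward edge: old toposort is now invalid. Check if this creates a cycle.
Does 1 already reach 4? Reachable from 1: [0, 1, 3, 5, 6]. NO -> still a DAG (reorder needed).
Still a DAG? yes

Answer: yes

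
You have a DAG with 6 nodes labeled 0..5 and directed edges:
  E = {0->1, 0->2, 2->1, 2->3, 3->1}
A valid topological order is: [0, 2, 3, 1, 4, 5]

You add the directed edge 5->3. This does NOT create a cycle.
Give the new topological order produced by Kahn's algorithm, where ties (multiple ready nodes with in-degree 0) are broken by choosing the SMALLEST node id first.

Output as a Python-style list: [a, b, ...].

Answer: [0, 2, 4, 5, 3, 1]

Derivation:
Old toposort: [0, 2, 3, 1, 4, 5]
Added edge: 5->3
Position of 5 (5) > position of 3 (2). Must reorder: 5 must now come before 3.
Run Kahn's algorithm (break ties by smallest node id):
  initial in-degrees: [0, 3, 1, 2, 0, 0]
  ready (indeg=0): [0, 4, 5]
  pop 0: indeg[1]->2; indeg[2]->0 | ready=[2, 4, 5] | order so far=[0]
  pop 2: indeg[1]->1; indeg[3]->1 | ready=[4, 5] | order so far=[0, 2]
  pop 4: no out-edges | ready=[5] | order so far=[0, 2, 4]
  pop 5: indeg[3]->0 | ready=[3] | order so far=[0, 2, 4, 5]
  pop 3: indeg[1]->0 | ready=[1] | order so far=[0, 2, 4, 5, 3]
  pop 1: no out-edges | ready=[] | order so far=[0, 2, 4, 5, 3, 1]
  Result: [0, 2, 4, 5, 3, 1]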